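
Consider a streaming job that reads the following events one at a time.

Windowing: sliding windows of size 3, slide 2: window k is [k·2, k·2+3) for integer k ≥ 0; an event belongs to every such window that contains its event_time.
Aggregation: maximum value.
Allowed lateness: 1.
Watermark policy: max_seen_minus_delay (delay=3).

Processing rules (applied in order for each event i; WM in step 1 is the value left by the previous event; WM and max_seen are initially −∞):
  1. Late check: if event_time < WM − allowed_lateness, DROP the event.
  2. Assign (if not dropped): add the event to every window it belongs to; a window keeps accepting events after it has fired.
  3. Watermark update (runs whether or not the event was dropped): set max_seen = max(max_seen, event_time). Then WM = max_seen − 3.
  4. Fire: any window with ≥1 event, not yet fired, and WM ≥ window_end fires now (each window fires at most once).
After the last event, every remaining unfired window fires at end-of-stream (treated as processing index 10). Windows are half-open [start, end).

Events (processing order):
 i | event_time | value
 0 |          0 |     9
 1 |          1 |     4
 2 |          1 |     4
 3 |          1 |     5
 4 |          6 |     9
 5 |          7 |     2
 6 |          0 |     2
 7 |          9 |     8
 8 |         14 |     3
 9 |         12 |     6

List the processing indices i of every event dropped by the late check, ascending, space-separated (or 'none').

6

i=0 t=0 v=9: → [0,3); WM=-3
i=1 t=1 v=4: → [0,3); WM=-2
i=2 t=1 v=4: → [0,3); WM=-2
i=3 t=1 v=5: → [0,3); WM=-2
i=4 t=6 v=9: → [6,9),[4,7); WM=3; [0,3) fires=9
i=5 t=7 v=2: → [6,9); WM=4
i=6 t=0 v=2: DROP (t<4-1); WM=4
i=7 t=9 v=8: → [8,11); WM=6
i=8 t=14 v=3: → [14,17),[12,15); WM=11; [4,7) fires=9 [6,9) fires=9 [8,11) fires=8
i=9 t=12 v=6: → [12,15),[10,13); WM=11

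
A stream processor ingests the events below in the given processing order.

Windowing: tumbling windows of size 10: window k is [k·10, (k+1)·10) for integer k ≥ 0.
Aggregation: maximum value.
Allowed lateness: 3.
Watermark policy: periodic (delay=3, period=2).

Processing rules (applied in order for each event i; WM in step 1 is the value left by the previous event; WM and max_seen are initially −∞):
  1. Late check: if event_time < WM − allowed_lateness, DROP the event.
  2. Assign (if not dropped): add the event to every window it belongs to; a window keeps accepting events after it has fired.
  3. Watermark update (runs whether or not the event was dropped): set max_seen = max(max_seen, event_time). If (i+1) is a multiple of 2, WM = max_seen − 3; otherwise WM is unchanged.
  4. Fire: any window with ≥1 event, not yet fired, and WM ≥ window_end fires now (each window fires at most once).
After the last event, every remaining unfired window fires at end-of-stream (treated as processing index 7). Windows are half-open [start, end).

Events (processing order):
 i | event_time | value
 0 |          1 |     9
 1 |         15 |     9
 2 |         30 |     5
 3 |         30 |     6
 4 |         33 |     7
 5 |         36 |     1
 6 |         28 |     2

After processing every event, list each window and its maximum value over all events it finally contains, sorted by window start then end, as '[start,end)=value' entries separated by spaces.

[0,10)=9 [10,20)=9 [30,40)=7

i=0 t=1 v=9: → [0,10); WM=−∞
i=1 t=15 v=9: → [10,20); WM=12; [0,10) fires=9
i=2 t=30 v=5: → [30,40); WM=12
i=3 t=30 v=6: → [30,40); WM=27; [10,20) fires=9
i=4 t=33 v=7: → [30,40); WM=27
i=5 t=36 v=1: → [30,40); WM=33
i=6 t=28 v=2: DROP (t<33-3); WM=33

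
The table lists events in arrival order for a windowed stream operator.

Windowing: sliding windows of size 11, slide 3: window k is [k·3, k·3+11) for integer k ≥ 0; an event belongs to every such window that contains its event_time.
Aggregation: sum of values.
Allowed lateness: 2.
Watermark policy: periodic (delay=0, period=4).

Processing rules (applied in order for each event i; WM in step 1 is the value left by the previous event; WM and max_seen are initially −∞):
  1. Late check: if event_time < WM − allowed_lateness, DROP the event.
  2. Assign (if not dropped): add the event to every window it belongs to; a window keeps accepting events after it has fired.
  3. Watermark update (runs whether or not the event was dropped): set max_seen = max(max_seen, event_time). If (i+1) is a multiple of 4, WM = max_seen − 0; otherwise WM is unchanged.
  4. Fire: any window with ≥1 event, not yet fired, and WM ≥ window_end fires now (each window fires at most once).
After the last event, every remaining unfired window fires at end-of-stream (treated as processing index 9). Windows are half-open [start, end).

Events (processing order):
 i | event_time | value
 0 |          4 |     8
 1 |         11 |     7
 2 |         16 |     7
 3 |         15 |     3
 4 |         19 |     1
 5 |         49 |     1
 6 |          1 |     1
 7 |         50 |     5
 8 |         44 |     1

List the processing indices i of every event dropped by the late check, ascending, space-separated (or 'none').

6 8

i=0 t=4 v=8: → [3,14),[0,11); WM=−∞
i=1 t=11 v=7: → [9,20),[6,17),[3,14); WM=−∞
i=2 t=16 v=7: → [15,26),[12,23),[9,20),[6,17); WM=−∞
i=3 t=15 v=3: → [15,26),[12,23),[9,20),[6,17); WM=16; [0,11) fires=8 [3,14) fires=15
i=4 t=19 v=1: → [18,29),[15,26),[12,23),[9,20); WM=16
i=5 t=49 v=1: → [48,59),[45,56),[42,53),[39,50); WM=16
i=6 t=1 v=1: DROP (t<16-2); WM=16
i=7 t=50 v=5: → [48,59),[45,56),[42,53); WM=50; [6,17) fires=17 [9,20) fires=18 [12,23) fires=11 [15,26) fires=11 [18,29) fires=1 [39,50) fires=1
i=8 t=44 v=1: DROP (t<50-2); WM=50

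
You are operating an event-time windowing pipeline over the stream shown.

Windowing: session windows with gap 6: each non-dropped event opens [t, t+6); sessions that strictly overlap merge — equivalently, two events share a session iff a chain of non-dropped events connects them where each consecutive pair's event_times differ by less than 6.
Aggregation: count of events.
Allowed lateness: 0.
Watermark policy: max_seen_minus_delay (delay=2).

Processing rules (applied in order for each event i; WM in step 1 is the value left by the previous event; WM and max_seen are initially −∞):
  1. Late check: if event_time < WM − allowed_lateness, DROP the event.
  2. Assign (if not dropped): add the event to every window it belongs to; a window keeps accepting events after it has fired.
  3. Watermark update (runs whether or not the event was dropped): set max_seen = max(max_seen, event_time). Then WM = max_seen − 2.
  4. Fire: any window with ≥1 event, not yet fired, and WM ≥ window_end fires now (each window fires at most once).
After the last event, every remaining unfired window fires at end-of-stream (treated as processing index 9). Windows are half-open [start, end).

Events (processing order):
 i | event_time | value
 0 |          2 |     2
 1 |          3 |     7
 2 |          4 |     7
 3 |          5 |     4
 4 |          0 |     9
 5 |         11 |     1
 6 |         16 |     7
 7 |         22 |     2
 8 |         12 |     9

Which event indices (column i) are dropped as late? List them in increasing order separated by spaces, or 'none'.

i=0 t=2 v=2: → [2,8); WM=0
i=1 t=3 v=7: → [2,9); WM=1
i=2 t=4 v=7: → [2,10); WM=2
i=3 t=5 v=4: → [2,11); WM=3
i=4 t=0 v=9: DROP (t<3-0); WM=3
i=5 t=11 v=1: → [11,17); WM=9
i=6 t=16 v=7: → [11,22); WM=14
i=7 t=22 v=2: → [22,28); WM=20
i=8 t=12 v=9: DROP (t<20-0); WM=20

4 8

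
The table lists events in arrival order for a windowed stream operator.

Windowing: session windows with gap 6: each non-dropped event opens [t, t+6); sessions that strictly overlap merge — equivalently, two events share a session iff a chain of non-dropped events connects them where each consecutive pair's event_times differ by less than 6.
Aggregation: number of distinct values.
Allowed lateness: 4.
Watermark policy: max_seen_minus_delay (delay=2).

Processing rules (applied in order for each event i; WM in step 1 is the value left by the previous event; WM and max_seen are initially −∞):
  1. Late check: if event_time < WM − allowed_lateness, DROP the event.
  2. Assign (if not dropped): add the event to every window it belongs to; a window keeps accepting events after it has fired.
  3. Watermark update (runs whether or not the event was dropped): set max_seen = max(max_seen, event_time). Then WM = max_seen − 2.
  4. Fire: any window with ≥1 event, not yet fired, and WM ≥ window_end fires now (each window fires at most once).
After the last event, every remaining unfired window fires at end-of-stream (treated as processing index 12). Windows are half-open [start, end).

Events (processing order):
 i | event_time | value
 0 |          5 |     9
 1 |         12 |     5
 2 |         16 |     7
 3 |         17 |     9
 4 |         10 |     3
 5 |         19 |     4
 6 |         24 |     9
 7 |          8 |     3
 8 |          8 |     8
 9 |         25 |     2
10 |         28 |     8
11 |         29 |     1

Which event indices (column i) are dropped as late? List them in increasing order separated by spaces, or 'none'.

4 7 8

i=0 t=5 v=9: → [5,11); WM=3
i=1 t=12 v=5: → [12,18); WM=10
i=2 t=16 v=7: → [12,22); WM=14
i=3 t=17 v=9: → [12,23); WM=15
i=4 t=10 v=3: DROP (t<15-4); WM=15
i=5 t=19 v=4: → [12,25); WM=17
i=6 t=24 v=9: → [12,30); WM=22
i=7 t=8 v=3: DROP (t<22-4); WM=22
i=8 t=8 v=8: DROP (t<22-4); WM=22
i=9 t=25 v=2: → [12,31); WM=23
i=10 t=28 v=8: → [12,34); WM=26
i=11 t=29 v=1: → [12,35); WM=27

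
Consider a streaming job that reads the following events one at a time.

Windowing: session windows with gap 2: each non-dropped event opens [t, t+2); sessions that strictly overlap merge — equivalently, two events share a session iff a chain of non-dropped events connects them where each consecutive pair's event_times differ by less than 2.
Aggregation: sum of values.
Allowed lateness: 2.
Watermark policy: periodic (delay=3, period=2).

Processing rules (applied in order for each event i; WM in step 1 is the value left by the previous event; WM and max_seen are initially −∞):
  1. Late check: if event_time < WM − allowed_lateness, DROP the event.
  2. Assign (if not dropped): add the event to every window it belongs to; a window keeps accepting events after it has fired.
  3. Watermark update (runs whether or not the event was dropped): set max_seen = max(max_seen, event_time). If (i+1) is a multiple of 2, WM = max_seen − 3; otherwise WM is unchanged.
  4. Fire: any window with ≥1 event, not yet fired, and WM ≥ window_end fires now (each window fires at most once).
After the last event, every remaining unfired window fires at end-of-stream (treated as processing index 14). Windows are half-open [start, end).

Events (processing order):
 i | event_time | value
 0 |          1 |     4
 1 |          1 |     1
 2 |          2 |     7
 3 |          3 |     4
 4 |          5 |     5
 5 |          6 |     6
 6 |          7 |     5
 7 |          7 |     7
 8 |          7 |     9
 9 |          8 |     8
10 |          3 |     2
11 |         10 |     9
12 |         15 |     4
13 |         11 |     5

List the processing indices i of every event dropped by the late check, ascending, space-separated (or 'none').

i=0 t=1 v=4: → [1,3); WM=−∞
i=1 t=1 v=1: → [1,3); WM=-2
i=2 t=2 v=7: → [1,4); WM=-2
i=3 t=3 v=4: → [1,5); WM=0
i=4 t=5 v=5: → [5,7); WM=0
i=5 t=6 v=6: → [5,8); WM=3
i=6 t=7 v=5: → [5,9); WM=3
i=7 t=7 v=7: → [5,9); WM=4
i=8 t=7 v=9: → [5,9); WM=4
i=9 t=8 v=8: → [5,10); WM=5
i=10 t=3 v=2: → [1,5); WM=5
i=11 t=10 v=9: → [10,12); WM=7
i=12 t=15 v=4: → [15,17); WM=7
i=13 t=11 v=5: → [10,13); WM=12

none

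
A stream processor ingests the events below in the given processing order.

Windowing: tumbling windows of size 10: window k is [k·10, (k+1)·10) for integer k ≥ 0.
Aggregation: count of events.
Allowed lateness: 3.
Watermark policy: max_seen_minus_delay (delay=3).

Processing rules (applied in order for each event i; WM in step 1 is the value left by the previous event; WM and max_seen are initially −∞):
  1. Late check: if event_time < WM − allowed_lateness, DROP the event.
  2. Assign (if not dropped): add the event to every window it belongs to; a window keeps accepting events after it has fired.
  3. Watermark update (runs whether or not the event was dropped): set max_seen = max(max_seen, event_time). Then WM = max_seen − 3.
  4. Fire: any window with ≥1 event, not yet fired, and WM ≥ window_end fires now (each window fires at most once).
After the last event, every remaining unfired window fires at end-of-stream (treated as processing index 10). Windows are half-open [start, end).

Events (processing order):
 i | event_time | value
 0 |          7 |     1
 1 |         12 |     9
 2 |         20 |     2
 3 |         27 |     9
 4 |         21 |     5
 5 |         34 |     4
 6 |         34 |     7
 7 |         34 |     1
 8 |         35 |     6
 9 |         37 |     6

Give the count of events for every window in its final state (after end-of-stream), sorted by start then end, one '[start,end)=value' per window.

i=0 t=7 v=1: → [0,10); WM=4
i=1 t=12 v=9: → [10,20); WM=9
i=2 t=20 v=2: → [20,30); WM=17; [0,10) fires=1
i=3 t=27 v=9: → [20,30); WM=24; [10,20) fires=1
i=4 t=21 v=5: → [20,30); WM=24
i=5 t=34 v=4: → [30,40); WM=31; [20,30) fires=3
i=6 t=34 v=7: → [30,40); WM=31
i=7 t=34 v=1: → [30,40); WM=31
i=8 t=35 v=6: → [30,40); WM=32
i=9 t=37 v=6: → [30,40); WM=34

[0,10)=1 [10,20)=1 [20,30)=3 [30,40)=5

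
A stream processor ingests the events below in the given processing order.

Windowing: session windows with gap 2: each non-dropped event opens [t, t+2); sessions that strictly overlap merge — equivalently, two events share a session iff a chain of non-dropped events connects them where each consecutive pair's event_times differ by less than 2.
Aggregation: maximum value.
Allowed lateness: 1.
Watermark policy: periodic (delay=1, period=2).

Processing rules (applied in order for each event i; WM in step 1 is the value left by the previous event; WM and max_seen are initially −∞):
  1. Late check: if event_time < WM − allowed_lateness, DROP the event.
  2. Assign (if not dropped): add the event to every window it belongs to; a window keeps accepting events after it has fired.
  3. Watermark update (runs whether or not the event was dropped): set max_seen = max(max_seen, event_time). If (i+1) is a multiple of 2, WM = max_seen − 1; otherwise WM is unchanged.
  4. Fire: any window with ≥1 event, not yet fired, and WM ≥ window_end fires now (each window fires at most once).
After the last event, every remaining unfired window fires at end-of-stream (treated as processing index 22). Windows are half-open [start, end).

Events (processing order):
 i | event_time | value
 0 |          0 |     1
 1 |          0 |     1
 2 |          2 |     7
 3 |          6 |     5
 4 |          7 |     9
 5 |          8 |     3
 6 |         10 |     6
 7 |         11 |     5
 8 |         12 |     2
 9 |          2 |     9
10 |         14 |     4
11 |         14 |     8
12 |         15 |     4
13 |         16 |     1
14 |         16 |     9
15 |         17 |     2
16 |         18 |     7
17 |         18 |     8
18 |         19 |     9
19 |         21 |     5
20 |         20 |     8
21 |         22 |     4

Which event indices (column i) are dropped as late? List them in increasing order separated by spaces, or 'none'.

9

i=0 t=0 v=1: → [0,2); WM=−∞
i=1 t=0 v=1: → [0,2); WM=-1
i=2 t=2 v=7: → [2,4); WM=-1
i=3 t=6 v=5: → [6,8); WM=5
i=4 t=7 v=9: → [6,9); WM=5
i=5 t=8 v=3: → [6,10); WM=7
i=6 t=10 v=6: → [10,12); WM=7
i=7 t=11 v=5: → [10,13); WM=10
i=8 t=12 v=2: → [10,14); WM=10
i=9 t=2 v=9: DROP (t<10-1); WM=11
i=10 t=14 v=4: → [14,16); WM=11
i=11 t=14 v=8: → [14,16); WM=13
i=12 t=15 v=4: → [14,17); WM=13
i=13 t=16 v=1: → [14,18); WM=15
i=14 t=16 v=9: → [14,18); WM=15
i=15 t=17 v=2: → [14,19); WM=16
i=16 t=18 v=7: → [14,20); WM=16
i=17 t=18 v=8: → [14,20); WM=17
i=18 t=19 v=9: → [14,21); WM=17
i=19 t=21 v=5: → [21,23); WM=20
i=20 t=20 v=8: → [14,23); WM=20
i=21 t=22 v=4: → [14,24); WM=21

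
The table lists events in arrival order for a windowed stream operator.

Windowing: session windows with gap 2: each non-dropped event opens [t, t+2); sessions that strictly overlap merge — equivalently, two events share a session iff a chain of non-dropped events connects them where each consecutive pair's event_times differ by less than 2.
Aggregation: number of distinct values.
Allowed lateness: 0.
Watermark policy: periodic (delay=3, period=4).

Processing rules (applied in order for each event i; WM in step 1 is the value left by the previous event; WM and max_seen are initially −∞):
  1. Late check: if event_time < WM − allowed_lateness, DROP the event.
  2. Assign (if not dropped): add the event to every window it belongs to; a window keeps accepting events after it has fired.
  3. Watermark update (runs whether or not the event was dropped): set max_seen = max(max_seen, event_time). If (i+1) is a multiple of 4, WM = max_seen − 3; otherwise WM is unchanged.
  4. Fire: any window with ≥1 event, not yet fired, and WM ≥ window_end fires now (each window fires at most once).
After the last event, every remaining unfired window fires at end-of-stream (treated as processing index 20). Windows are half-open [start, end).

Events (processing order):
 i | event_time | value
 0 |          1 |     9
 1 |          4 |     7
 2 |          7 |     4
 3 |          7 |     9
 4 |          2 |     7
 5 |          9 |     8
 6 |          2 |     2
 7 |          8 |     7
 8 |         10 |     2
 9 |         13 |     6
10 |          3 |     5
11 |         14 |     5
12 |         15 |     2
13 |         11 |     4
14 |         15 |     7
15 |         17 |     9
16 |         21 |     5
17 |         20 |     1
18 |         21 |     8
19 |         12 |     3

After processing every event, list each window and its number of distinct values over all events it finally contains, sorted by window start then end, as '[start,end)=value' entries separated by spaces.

[1,3)=1 [4,6)=1 [7,13)=5 [13,17)=4 [17,19)=1 [20,23)=3

i=0 t=1 v=9: → [1,3); WM=−∞
i=1 t=4 v=7: → [4,6); WM=−∞
i=2 t=7 v=4: → [7,9); WM=−∞
i=3 t=7 v=9: → [7,9); WM=4
i=4 t=2 v=7: DROP (t<4-0); WM=4
i=5 t=9 v=8: → [9,11); WM=4
i=6 t=2 v=2: DROP (t<4-0); WM=4
i=7 t=8 v=7: → [7,11); WM=6
i=8 t=10 v=2: → [7,12); WM=6
i=9 t=13 v=6: → [13,15); WM=6
i=10 t=3 v=5: DROP (t<6-0); WM=6
i=11 t=14 v=5: → [13,16); WM=11
i=12 t=15 v=2: → [13,17); WM=11
i=13 t=11 v=4: → [7,13); WM=11
i=14 t=15 v=7: → [13,17); WM=11
i=15 t=17 v=9: → [17,19); WM=14
i=16 t=21 v=5: → [21,23); WM=14
i=17 t=20 v=1: → [20,23); WM=14
i=18 t=21 v=8: → [20,23); WM=14
i=19 t=12 v=3: DROP (t<14-0); WM=18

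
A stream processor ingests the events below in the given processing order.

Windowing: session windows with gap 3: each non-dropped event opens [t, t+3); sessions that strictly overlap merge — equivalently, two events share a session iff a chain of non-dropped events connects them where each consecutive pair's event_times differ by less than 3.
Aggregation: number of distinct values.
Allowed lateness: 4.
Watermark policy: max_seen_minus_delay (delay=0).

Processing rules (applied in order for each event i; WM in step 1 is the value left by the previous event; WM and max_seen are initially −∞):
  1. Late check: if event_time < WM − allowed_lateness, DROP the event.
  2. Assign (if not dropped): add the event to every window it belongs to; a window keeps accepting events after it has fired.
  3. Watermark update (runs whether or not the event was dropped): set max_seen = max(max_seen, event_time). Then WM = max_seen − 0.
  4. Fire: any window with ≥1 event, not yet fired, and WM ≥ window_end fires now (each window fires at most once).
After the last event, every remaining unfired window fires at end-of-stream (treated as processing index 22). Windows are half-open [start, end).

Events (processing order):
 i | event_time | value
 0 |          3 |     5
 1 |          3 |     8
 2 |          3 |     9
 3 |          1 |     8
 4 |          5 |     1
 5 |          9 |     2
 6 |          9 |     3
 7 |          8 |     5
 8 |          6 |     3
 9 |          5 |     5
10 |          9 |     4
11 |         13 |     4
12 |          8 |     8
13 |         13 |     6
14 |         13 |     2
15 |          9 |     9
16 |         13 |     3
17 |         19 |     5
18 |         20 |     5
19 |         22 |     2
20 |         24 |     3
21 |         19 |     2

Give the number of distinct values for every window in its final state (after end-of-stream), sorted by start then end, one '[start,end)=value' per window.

[1,12)=7 [13,16)=4 [19,27)=3

i=0 t=3 v=5: → [3,6); WM=3
i=1 t=3 v=8: → [3,6); WM=3
i=2 t=3 v=9: → [3,6); WM=3
i=3 t=1 v=8: → [1,6); WM=3
i=4 t=5 v=1: → [1,8); WM=5
i=5 t=9 v=2: → [9,12); WM=9
i=6 t=9 v=3: → [9,12); WM=9
i=7 t=8 v=5: → [8,12); WM=9
i=8 t=6 v=3: → [1,12); WM=9
i=9 t=5 v=5: → [1,12); WM=9
i=10 t=9 v=4: → [1,12); WM=9
i=11 t=13 v=4: → [13,16); WM=13
i=12 t=8 v=8: DROP (t<13-4); WM=13
i=13 t=13 v=6: → [13,16); WM=13
i=14 t=13 v=2: → [13,16); WM=13
i=15 t=9 v=9: → [1,12); WM=13
i=16 t=13 v=3: → [13,16); WM=13
i=17 t=19 v=5: → [19,22); WM=19
i=18 t=20 v=5: → [19,23); WM=20
i=19 t=22 v=2: → [19,25); WM=22
i=20 t=24 v=3: → [19,27); WM=24
i=21 t=19 v=2: DROP (t<24-4); WM=24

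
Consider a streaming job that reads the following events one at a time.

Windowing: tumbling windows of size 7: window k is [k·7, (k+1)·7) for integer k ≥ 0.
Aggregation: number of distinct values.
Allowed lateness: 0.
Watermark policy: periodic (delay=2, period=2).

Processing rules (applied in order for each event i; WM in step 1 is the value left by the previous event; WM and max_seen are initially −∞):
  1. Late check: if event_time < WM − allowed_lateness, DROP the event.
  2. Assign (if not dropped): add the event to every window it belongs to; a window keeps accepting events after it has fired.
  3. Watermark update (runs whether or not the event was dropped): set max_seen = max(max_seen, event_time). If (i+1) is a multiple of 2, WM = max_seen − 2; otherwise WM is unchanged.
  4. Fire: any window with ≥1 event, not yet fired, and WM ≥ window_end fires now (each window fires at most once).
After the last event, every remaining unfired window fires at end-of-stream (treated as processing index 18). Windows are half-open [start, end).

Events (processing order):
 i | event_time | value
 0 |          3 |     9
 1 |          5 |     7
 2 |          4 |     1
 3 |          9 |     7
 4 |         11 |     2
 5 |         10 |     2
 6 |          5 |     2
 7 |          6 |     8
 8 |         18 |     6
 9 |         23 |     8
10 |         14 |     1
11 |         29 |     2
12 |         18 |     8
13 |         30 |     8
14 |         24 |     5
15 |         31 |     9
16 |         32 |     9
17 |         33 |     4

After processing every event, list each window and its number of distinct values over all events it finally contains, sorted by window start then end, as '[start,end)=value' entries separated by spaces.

[0,7)=3 [7,14)=2 [14,21)=1 [21,28)=1 [28,35)=4

i=0 t=3 v=9: → [0,7); WM=−∞
i=1 t=5 v=7: → [0,7); WM=3
i=2 t=4 v=1: → [0,7); WM=3
i=3 t=9 v=7: → [7,14); WM=7; [0,7) fires=3
i=4 t=11 v=2: → [7,14); WM=7
i=5 t=10 v=2: → [7,14); WM=9
i=6 t=5 v=2: DROP (t<9-0); WM=9
i=7 t=6 v=8: DROP (t<9-0); WM=9
i=8 t=18 v=6: → [14,21); WM=9
i=9 t=23 v=8: → [21,28); WM=21; [7,14) fires=2 [14,21) fires=1
i=10 t=14 v=1: DROP (t<21-0); WM=21
i=11 t=29 v=2: → [28,35); WM=27
i=12 t=18 v=8: DROP (t<27-0); WM=27
i=13 t=30 v=8: → [28,35); WM=28; [21,28) fires=1
i=14 t=24 v=5: DROP (t<28-0); WM=28
i=15 t=31 v=9: → [28,35); WM=29
i=16 t=32 v=9: → [28,35); WM=29
i=17 t=33 v=4: → [28,35); WM=31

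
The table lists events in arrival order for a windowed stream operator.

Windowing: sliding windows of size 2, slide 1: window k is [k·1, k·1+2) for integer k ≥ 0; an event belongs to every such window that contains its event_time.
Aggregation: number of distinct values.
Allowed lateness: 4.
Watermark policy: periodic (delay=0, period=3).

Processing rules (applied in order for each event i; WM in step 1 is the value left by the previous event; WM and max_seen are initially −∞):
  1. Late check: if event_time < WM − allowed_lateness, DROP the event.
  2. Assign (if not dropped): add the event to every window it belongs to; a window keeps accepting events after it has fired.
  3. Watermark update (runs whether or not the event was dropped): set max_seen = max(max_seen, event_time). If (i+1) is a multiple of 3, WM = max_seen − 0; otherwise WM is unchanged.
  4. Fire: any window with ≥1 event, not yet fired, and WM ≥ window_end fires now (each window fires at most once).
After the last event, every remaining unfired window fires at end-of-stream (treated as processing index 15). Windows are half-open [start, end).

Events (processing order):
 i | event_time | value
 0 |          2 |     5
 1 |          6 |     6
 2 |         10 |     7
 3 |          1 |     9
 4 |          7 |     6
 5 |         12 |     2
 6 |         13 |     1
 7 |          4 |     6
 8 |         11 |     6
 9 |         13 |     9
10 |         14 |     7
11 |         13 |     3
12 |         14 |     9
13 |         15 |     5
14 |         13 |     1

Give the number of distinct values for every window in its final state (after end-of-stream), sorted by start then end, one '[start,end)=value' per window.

i=0 t=2 v=5: → [2,4),[1,3); WM=−∞
i=1 t=6 v=6: → [6,8),[5,7); WM=−∞
i=2 t=10 v=7: → [10,12),[9,11); WM=10; [1,3) fires=1 [2,4) fires=1 [5,7) fires=1 [6,8) fires=1
i=3 t=1 v=9: DROP (t<10-4); WM=10
i=4 t=7 v=6: → [7,9),[6,8); WM=10; [7,9) fires=1
i=5 t=12 v=2: → [12,14),[11,13); WM=12; [9,11) fires=1 [10,12) fires=1
i=6 t=13 v=1: → [13,15),[12,14); WM=12
i=7 t=4 v=6: DROP (t<12-4); WM=12
i=8 t=11 v=6: → [11,13),[10,12); WM=13; [11,13) fires=2
i=9 t=13 v=9: → [13,15),[12,14); WM=13
i=10 t=14 v=7: → [14,16),[13,15); WM=13
i=11 t=13 v=3: → [13,15),[12,14); WM=14; [12,14) fires=4
i=12 t=14 v=9: → [14,16),[13,15); WM=14
i=13 t=15 v=5: → [15,17),[14,16); WM=14
i=14 t=13 v=1: → [13,15),[12,14); WM=15; [13,15) fires=4

[1,3)=1 [2,4)=1 [5,7)=1 [6,8)=1 [7,9)=1 [9,11)=1 [10,12)=2 [11,13)=2 [12,14)=4 [13,15)=4 [14,16)=3 [15,17)=1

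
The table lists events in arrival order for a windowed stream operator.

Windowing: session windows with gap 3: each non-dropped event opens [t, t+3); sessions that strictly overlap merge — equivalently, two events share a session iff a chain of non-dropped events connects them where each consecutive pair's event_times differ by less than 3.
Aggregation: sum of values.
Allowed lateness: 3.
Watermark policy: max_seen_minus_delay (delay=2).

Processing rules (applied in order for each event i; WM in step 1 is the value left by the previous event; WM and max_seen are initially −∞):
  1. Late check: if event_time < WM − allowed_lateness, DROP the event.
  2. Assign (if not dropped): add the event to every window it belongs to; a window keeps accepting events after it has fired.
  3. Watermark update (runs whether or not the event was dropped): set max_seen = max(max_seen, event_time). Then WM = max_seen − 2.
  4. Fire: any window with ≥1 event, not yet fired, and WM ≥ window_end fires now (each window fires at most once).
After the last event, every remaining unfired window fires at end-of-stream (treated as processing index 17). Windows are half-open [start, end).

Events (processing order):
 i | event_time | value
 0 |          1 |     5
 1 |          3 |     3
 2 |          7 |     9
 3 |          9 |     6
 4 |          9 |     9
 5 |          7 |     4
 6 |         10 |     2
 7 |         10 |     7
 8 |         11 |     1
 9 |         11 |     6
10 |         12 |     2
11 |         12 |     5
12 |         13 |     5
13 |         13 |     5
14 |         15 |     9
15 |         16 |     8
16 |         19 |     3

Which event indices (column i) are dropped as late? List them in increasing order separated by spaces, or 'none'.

i=0 t=1 v=5: → [1,4); WM=-1
i=1 t=3 v=3: → [1,6); WM=1
i=2 t=7 v=9: → [7,10); WM=5
i=3 t=9 v=6: → [7,12); WM=7
i=4 t=9 v=9: → [7,12); WM=7
i=5 t=7 v=4: → [7,12); WM=7
i=6 t=10 v=2: → [7,13); WM=8
i=7 t=10 v=7: → [7,13); WM=8
i=8 t=11 v=1: → [7,14); WM=9
i=9 t=11 v=6: → [7,14); WM=9
i=10 t=12 v=2: → [7,15); WM=10
i=11 t=12 v=5: → [7,15); WM=10
i=12 t=13 v=5: → [7,16); WM=11
i=13 t=13 v=5: → [7,16); WM=11
i=14 t=15 v=9: → [7,18); WM=13
i=15 t=16 v=8: → [7,19); WM=14
i=16 t=19 v=3: → [19,22); WM=17

none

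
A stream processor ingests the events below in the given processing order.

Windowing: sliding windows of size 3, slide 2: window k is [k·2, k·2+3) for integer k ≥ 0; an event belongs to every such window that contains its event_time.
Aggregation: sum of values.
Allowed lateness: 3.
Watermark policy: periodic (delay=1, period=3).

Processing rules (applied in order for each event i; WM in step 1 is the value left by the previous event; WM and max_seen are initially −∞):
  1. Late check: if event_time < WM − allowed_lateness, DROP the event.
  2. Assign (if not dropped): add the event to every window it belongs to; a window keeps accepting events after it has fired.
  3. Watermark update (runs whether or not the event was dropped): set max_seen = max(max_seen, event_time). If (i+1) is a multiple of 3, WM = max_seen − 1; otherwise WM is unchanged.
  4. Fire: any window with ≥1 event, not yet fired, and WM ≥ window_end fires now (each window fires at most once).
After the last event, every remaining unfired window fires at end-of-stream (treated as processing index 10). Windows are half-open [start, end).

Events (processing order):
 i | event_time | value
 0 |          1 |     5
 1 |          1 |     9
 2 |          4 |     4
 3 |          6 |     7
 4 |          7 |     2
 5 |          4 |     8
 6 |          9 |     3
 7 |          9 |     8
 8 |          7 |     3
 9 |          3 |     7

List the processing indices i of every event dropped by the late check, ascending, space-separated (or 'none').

9

i=0 t=1 v=5: → [0,3); WM=−∞
i=1 t=1 v=9: → [0,3); WM=−∞
i=2 t=4 v=4: → [4,7),[2,5); WM=3; [0,3) fires=14
i=3 t=6 v=7: → [6,9),[4,7); WM=3
i=4 t=7 v=2: → [6,9); WM=3
i=5 t=4 v=8: → [4,7),[2,5); WM=6; [2,5) fires=12
i=6 t=9 v=3: → [8,11); WM=6
i=7 t=9 v=8: → [8,11); WM=6
i=8 t=7 v=3: → [6,9); WM=8; [4,7) fires=19
i=9 t=3 v=7: DROP (t<8-3); WM=8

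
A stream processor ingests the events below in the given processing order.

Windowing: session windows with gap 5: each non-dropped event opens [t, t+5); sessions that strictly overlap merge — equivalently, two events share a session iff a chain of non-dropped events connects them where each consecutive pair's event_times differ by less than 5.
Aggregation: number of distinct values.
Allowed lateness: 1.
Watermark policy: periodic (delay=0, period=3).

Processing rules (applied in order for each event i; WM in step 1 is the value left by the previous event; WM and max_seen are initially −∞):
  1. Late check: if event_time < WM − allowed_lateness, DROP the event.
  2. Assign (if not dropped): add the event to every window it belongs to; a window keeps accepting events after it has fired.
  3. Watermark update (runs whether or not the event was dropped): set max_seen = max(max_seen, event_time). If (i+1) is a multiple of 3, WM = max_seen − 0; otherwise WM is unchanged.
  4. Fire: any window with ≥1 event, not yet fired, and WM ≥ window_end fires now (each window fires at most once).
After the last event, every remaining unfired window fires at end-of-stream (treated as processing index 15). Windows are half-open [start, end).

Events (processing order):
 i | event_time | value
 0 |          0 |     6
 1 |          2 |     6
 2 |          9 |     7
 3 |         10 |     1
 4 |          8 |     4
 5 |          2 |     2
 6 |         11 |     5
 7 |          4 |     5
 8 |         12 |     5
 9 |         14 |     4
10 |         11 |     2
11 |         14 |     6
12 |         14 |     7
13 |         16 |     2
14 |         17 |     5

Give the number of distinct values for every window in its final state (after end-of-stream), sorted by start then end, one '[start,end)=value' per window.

[0,7)=1 [8,22)=6

i=0 t=0 v=6: → [0,5); WM=−∞
i=1 t=2 v=6: → [0,7); WM=−∞
i=2 t=9 v=7: → [9,14); WM=9
i=3 t=10 v=1: → [9,15); WM=9
i=4 t=8 v=4: → [8,15); WM=9
i=5 t=2 v=2: DROP (t<9-1); WM=10
i=6 t=11 v=5: → [8,16); WM=10
i=7 t=4 v=5: DROP (t<10-1); WM=10
i=8 t=12 v=5: → [8,17); WM=12
i=9 t=14 v=4: → [8,19); WM=12
i=10 t=11 v=2: → [8,19); WM=12
i=11 t=14 v=6: → [8,19); WM=14
i=12 t=14 v=7: → [8,19); WM=14
i=13 t=16 v=2: → [8,21); WM=14
i=14 t=17 v=5: → [8,22); WM=17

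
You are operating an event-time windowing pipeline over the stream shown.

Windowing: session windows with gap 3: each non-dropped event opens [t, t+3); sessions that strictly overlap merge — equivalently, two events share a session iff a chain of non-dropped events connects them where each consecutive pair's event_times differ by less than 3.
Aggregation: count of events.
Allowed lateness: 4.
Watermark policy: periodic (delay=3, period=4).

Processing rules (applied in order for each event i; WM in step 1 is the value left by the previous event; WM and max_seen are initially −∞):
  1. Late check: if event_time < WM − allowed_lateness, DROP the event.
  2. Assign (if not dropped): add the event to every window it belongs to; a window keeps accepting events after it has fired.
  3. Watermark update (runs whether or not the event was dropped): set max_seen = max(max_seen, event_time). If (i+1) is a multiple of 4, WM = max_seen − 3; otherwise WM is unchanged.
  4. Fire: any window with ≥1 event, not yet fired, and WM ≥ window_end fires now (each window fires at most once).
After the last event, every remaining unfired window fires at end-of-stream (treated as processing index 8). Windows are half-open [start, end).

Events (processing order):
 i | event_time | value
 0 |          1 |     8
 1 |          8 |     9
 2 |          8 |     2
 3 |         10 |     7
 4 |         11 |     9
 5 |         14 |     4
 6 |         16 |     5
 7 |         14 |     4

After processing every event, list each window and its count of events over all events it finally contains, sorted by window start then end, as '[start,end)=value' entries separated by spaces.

[1,4)=1 [8,14)=4 [14,19)=3

i=0 t=1 v=8: → [1,4); WM=−∞
i=1 t=8 v=9: → [8,11); WM=−∞
i=2 t=8 v=2: → [8,11); WM=−∞
i=3 t=10 v=7: → [8,13); WM=7
i=4 t=11 v=9: → [8,14); WM=7
i=5 t=14 v=4: → [14,17); WM=7
i=6 t=16 v=5: → [14,19); WM=7
i=7 t=14 v=4: → [14,19); WM=13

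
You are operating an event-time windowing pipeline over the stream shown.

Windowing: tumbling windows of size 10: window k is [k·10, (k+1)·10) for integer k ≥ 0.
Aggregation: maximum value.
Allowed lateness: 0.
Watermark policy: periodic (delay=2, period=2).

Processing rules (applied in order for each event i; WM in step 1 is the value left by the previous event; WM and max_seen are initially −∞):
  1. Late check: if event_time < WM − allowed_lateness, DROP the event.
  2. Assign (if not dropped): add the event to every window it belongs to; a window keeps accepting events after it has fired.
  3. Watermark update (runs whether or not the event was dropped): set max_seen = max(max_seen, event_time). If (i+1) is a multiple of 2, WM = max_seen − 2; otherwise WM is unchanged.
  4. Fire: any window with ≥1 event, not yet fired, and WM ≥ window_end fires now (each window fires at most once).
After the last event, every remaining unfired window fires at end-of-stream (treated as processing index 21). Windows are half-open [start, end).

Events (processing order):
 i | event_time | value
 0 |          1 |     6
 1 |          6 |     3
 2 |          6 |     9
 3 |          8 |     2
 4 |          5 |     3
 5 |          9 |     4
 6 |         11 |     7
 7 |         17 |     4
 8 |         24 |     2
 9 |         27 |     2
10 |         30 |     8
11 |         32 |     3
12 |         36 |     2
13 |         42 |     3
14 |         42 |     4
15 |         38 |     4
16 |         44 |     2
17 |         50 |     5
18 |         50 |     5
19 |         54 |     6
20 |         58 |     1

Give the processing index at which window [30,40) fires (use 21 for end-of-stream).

i=0 t=1 v=6: → [0,10); WM=−∞
i=1 t=6 v=3: → [0,10); WM=4
i=2 t=6 v=9: → [0,10); WM=4
i=3 t=8 v=2: → [0,10); WM=6
i=4 t=5 v=3: DROP (t<6-0); WM=6
i=5 t=9 v=4: → [0,10); WM=7
i=6 t=11 v=7: → [10,20); WM=7
i=7 t=17 v=4: → [10,20); WM=15; [0,10) fires=9
i=8 t=24 v=2: → [20,30); WM=15
i=9 t=27 v=2: → [20,30); WM=25; [10,20) fires=7
i=10 t=30 v=8: → [30,40); WM=25
i=11 t=32 v=3: → [30,40); WM=30; [20,30) fires=2
i=12 t=36 v=2: → [30,40); WM=30
i=13 t=42 v=3: → [40,50); WM=40; [30,40) fires=8
i=14 t=42 v=4: → [40,50); WM=40
i=15 t=38 v=4: DROP (t<40-0); WM=40
i=16 t=44 v=2: → [40,50); WM=40
i=17 t=50 v=5: → [50,60); WM=48
i=18 t=50 v=5: → [50,60); WM=48
i=19 t=54 v=6: → [50,60); WM=52; [40,50) fires=4
i=20 t=58 v=1: → [50,60); WM=52

13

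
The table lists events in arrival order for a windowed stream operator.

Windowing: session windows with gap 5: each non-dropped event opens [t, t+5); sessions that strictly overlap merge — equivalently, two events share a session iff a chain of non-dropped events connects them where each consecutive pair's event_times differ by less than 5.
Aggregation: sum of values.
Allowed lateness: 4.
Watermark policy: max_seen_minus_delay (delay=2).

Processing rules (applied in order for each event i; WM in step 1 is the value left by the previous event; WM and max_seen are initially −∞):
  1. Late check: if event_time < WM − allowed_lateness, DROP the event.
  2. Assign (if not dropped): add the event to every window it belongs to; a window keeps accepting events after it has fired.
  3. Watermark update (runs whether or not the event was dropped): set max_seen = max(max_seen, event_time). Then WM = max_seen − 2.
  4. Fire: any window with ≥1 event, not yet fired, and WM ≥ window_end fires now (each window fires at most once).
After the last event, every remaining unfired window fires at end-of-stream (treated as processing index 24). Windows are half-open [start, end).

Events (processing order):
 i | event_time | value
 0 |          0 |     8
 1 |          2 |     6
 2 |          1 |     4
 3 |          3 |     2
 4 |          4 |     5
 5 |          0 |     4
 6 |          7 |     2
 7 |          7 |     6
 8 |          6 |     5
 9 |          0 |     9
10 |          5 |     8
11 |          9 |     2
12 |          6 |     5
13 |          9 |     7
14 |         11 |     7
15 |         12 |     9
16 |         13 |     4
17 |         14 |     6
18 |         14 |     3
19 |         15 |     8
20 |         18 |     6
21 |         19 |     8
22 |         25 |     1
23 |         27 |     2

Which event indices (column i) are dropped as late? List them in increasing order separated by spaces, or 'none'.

i=0 t=0 v=8: → [0,5); WM=-2
i=1 t=2 v=6: → [0,7); WM=0
i=2 t=1 v=4: → [0,7); WM=0
i=3 t=3 v=2: → [0,8); WM=1
i=4 t=4 v=5: → [0,9); WM=2
i=5 t=0 v=4: → [0,9); WM=2
i=6 t=7 v=2: → [0,12); WM=5
i=7 t=7 v=6: → [0,12); WM=5
i=8 t=6 v=5: → [0,12); WM=5
i=9 t=0 v=9: DROP (t<5-4); WM=5
i=10 t=5 v=8: → [0,12); WM=5
i=11 t=9 v=2: → [0,14); WM=7
i=12 t=6 v=5: → [0,14); WM=7
i=13 t=9 v=7: → [0,14); WM=7
i=14 t=11 v=7: → [0,16); WM=9
i=15 t=12 v=9: → [0,17); WM=10
i=16 t=13 v=4: → [0,18); WM=11
i=17 t=14 v=6: → [0,19); WM=12
i=18 t=14 v=3: → [0,19); WM=12
i=19 t=15 v=8: → [0,20); WM=13
i=20 t=18 v=6: → [0,23); WM=16
i=21 t=19 v=8: → [0,24); WM=17
i=22 t=25 v=1: → [25,30); WM=23
i=23 t=27 v=2: → [25,32); WM=25

9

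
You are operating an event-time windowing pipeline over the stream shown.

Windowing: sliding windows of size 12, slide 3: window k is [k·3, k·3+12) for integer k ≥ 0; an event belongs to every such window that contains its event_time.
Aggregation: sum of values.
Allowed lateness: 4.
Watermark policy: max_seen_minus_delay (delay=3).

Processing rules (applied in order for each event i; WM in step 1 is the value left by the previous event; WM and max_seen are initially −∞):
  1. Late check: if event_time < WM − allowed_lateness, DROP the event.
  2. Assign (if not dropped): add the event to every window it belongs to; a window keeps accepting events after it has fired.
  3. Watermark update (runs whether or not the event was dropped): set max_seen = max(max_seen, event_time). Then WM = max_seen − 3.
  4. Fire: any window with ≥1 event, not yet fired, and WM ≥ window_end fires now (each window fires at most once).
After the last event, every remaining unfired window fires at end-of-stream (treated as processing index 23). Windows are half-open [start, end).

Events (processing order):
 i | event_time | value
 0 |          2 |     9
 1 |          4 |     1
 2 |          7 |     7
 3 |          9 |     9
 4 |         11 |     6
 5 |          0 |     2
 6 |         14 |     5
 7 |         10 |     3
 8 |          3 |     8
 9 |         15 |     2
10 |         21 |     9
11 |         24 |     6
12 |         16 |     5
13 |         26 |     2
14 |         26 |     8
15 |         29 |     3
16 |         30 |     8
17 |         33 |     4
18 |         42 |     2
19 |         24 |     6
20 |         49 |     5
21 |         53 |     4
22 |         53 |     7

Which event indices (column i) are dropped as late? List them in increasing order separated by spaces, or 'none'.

i=0 t=2 v=9: → [0,12); WM=-1
i=1 t=4 v=1: → [3,15),[0,12); WM=1
i=2 t=7 v=7: → [6,18),[3,15),[0,12); WM=4
i=3 t=9 v=9: → [9,21),[6,18),[3,15),[0,12); WM=6
i=4 t=11 v=6: → [9,21),[6,18),[3,15),[0,12); WM=8
i=5 t=0 v=2: DROP (t<8-4); WM=8
i=6 t=14 v=5: → [12,24),[9,21),[6,18),[3,15); WM=11
i=7 t=10 v=3: → [9,21),[6,18),[3,15),[0,12); WM=11
i=8 t=3 v=8: DROP (t<11-4); WM=11
i=9 t=15 v=2: → [15,27),[12,24),[9,21),[6,18); WM=12; [0,12) fires=35
i=10 t=21 v=9: → [21,33),[18,30),[15,27),[12,24); WM=18; [3,15) fires=31 [6,18) fires=32
i=11 t=24 v=6: → [24,36),[21,33),[18,30),[15,27); WM=21; [9,21) fires=25
i=12 t=16 v=5: DROP (t<21-4); WM=21
i=13 t=26 v=2: → [24,36),[21,33),[18,30),[15,27); WM=23
i=14 t=26 v=8: → [24,36),[21,33),[18,30),[15,27); WM=23
i=15 t=29 v=3: → [27,39),[24,36),[21,33),[18,30); WM=26; [12,24) fires=16
i=16 t=30 v=8: → [30,42),[27,39),[24,36),[21,33); WM=27; [15,27) fires=27
i=17 t=33 v=4: → [33,45),[30,42),[27,39),[24,36); WM=30; [18,30) fires=28
i=18 t=42 v=2: → [42,54),[39,51),[36,48),[33,45); WM=39; [21,33) fires=36 [24,36) fires=31 [27,39) fires=15
i=19 t=24 v=6: DROP (t<39-4); WM=39
i=20 t=49 v=5: → [48,60),[45,57),[42,54),[39,51); WM=46; [30,42) fires=12 [33,45) fires=6
i=21 t=53 v=4: → [51,63),[48,60),[45,57),[42,54); WM=50; [36,48) fires=2
i=22 t=53 v=7: → [51,63),[48,60),[45,57),[42,54); WM=50

5 8 12 19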